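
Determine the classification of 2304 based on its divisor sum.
abundant

Proper divisors of 2304: sum = 1 + 2 + 3 + 4 + 6 + 8 + 9 + 12 + ... + 384 + 576 + 768 + 1152 (26 divisors) = 4339
Since 4339 > 2304, 2304 is abundant.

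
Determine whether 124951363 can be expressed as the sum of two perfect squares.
Not possible

Factorization: 124951363 = 61 × 127^3
By Fermat: n is sum of two squares iff every prime p ≡ 3 (mod 4) appears to even power.
Prime(s) ≡ 3 (mod 4) with odd exponent: [(127, 3)]
Therefore 124951363 cannot be expressed as a² + b².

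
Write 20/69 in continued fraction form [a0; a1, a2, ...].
[0; 3, 2, 4, 2]

Euclidean algorithm steps:
20 = 0 × 69 + 20
69 = 3 × 20 + 9
20 = 2 × 9 + 2
9 = 4 × 2 + 1
2 = 2 × 1 + 0
Continued fraction: [0; 3, 2, 4, 2]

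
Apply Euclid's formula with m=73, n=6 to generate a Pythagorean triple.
(5293, 876, 5365)

Euclid's formula: a = m² - n², b = 2mn, c = m² + n²
m = 73, n = 6
a = 73² - 6² = 5329 - 36 = 5293
b = 2 × 73 × 6 = 876
c = 73² + 6² = 5329 + 36 = 5365
Verification: 5293² + 876² = 28015849 + 767376 = 28783225 = 5365² ✓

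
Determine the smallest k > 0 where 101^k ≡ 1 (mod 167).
166

167 is prime, so ord(101) divides φ(167) = 166.
Divisors of 166: 1, 2, 83, 166.
Repeated squaring: 101^1 ≡ 101, 101^2 ≡ 14, 101^4 ≡ 29, 101^8 ≡ 6, 101^16 ≡ 36, 101^32 ≡ 127, 101^64 ≡ 97, 101^128 ≡ 57 (mod 167).
Test 101^d mod 167 for each divisor d in increasing order:
101^1 ≡ 101
101^2 ≡ 14
101^83 = 101^64·101^16·101^2·101^1 ≡ 166
101^166 = 101^128·101^32·101^4·101^2 ≡ 1  ← first divisor giving 1
The order is 166.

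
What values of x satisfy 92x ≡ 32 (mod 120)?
x ≡ 16 (mod 30)

gcd(92, 120) = 4, which divides 32, so solutions exist.
Divide through by 4: 23x ≡ 8 (mod 30).
Find 23^(-1) mod 30 by the extended Euclidean algorithm:
30 = 1 × 23 + 7  ⟹  7 = (1)·30 + (-1)·23
23 = 3 × 7 + 2  ⟹  2 = (-3)·30 + (4)·23
7 = 3 × 2 + 1  ⟹  1 = (10)·30 + (-13)·23
So (-13)·23 ≡ 1 (mod 30), i.e. 23^(-1) ≡ -13 ≡ 17 (mod 30).
x ≡ 17 × 8 = 136 ≡ 16 (mod 30).
Check: 92 × 16 = 1472 ≡ 32 (mod 120).
x ≡ 16 (mod 30), giving 4 solutions mod 120.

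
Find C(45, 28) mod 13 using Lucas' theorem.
6

Using Lucas' theorem:
Write n=45 and k=28 in base 13:
n in base 13: [3, 6]
k in base 13: [2, 2]
C(45,28) mod 13 = ∏ C(n_i, k_i) mod 13
Digit binomials (mod 13): C(3,2) = 3; C(6,2) = 15 ≡ 2
Product: 3 × 2 = 6 ≡ 6 (mod 13)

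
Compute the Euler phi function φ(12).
4

12 = 2^2 × 3
φ(n) = n × ∏(1 - 1/p) for each prime p dividing n
φ(12) = 12 × (1 - 1/2) × (1 - 1/3) = 4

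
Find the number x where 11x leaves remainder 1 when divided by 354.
161

gcd(11, 354) = 1, so the inverse exists.
Extended Euclidean algorithm on (354, 11):
354 = 32 × 11 + 2  ⟹  2 = (1)·354 + (-32)·11
11 = 5 × 2 + 1  ⟹  1 = (-5)·354 + (161)·11
So (161)·11 ≡ 1 (mod 354), i.e. 11^(-1) ≡ 161 (mod 354).
Check: 11 × 161 = 1771 ≡ 1 (mod 354)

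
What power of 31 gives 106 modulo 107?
53

Baby-step giant-step with step n = ⌈√107⌉ = 11.
Baby steps 31^j mod 107 (j:value) for j=0..10: 0:1, 1:31, 2:105, 3:45, 4:4, 5:17, 6:99, 7:73, 8:16, 9:68, 10:75.
Giant-step multiplier: 31^(-11) ≡ 31^(106-11) = 31^95 ≡ 59 (mod 107).
Giant steps γ_i = 106·59^i mod 107: γ_0=106, γ_1=48, γ_2=50, γ_3=61, γ_4=68 (in table at j=9).
x = i·n + j = 4·11 + 9 = 53.
Check: 31^53 ≡ 106 (mod 107).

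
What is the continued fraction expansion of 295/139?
[2; 8, 5, 1, 2]

Euclidean algorithm steps:
295 = 2 × 139 + 17
139 = 8 × 17 + 3
17 = 5 × 3 + 2
3 = 1 × 2 + 1
2 = 2 × 1 + 0
Continued fraction: [2; 8, 5, 1, 2]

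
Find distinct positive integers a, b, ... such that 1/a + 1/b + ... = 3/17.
1/6 + 1/102

Greedy algorithm:
3/17: ceiling(17/3) = 6, use 1/6
1/102: ceiling(102/1) = 102, use 1/102
Result: 3/17 = 1/6 + 1/102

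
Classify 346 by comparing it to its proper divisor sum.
deficient

Proper divisors of 346: sum = 1 + 2 + 173 = 176
Since 176 < 346, 346 is deficient.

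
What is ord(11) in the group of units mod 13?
12

13 is prime, so ord(11) divides φ(13) = 12.
Divisors of 12: 1, 2, 3, 4, 6, 12.
Repeated squaring: 11^1 ≡ 11, 11^2 ≡ 4, 11^4 ≡ 3, 11^8 ≡ 9 (mod 13).
Test 11^d mod 13 for each divisor d in increasing order:
11^1 ≡ 11
11^2 ≡ 4
11^3 = 11^2·11^1 ≡ 5
11^4 ≡ 3
11^6 = 11^4·11^2 ≡ 12
11^12 = 11^8·11^4 ≡ 1  ← first divisor giving 1
The order is 12.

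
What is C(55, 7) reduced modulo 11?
0

Using Lucas' theorem:
Write n=55 and k=7 in base 11:
n in base 11: [5, 0]
k in base 11: [0, 7]
C(55,7) mod 11 = ∏ C(n_i, k_i) mod 11
Digit binomials (mod 11): C(5,0) = 1; C(0,7) = 0 (k_i > n_i)
Product: 1 × 0 = 0 ≡ 0 (mod 11)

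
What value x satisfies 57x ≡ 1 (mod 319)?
28

gcd(57, 319) = 1, so the inverse exists.
Extended Euclidean algorithm on (319, 57):
319 = 5 × 57 + 34  ⟹  34 = (1)·319 + (-5)·57
57 = 1 × 34 + 23  ⟹  23 = (-1)·319 + (6)·57
34 = 1 × 23 + 11  ⟹  11 = (2)·319 + (-11)·57
23 = 2 × 11 + 1  ⟹  1 = (-5)·319 + (28)·57
So (28)·57 ≡ 1 (mod 319), i.e. 57^(-1) ≡ 28 (mod 319).
Check: 57 × 28 = 1596 ≡ 1 (mod 319)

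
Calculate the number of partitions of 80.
15796476

p(n) counts ways to write n as a sum of positive integers (order ignored).
Euler's pentagonal recurrence: p(k) = p(k-1) + p(k-2) - p(k-5) - p(k-7) + p(k-12) + p(k-15) - ... (offsets j(3j∓1)/2, signs ++--, p(0)=1, p(<0)=0).
DP table for k = 0..79: p(0)=1, p(1)=1, p(2)=2, p(3)=3, p(4)=5, p(5)=7, p(6)=11, p(7)=15, p(8)=22, p(9)=30, p(10)=42, p(11)=56, p(12)=77, p(13)=101, p(14)=135, p(15)=176, p(16)=231, p(17)=297, p(18)=385, p(19)=490, p(20)=627, p(21)=792, p(22)=1002, p(23)=1255, p(24)=1575, p(25)=1958, p(26)=2436, p(27)=3010, p(28)=3718, p(29)=4565, p(30)=5604, p(31)=6842, p(32)=8349, p(33)=10143, p(34)=12310, p(35)=14883, p(36)=17977, p(37)=21637, p(38)=26015, p(39)=31185, p(40)=37338, p(41)=44583, p(42)=53174, p(43)=63261, p(44)=75175, p(45)=89134, p(46)=105558, p(47)=124754, p(48)=147273, p(49)=173525, p(50)=204226, p(51)=239943, p(52)=281589, p(53)=329931, p(54)=386155, p(55)=451276, p(56)=526823, p(57)=614154, p(58)=715220, p(59)=831820, p(60)=966467, p(61)=1121505, p(62)=1300156, p(63)=1505499, p(64)=1741630, p(65)=2012558, p(66)=2323520, p(67)=2679689, p(68)=3087735, p(69)=3554345, p(70)=4087968, p(71)=4697205, p(72)=5392783, p(73)=6185689, p(74)=7089500, p(75)=8118264, p(76)=9289091, p(77)=10619863, p(78)=12132164, p(79)=13848650.
Final step: p(80) = p(79) + p(78) - p(75) - p(73) + p(68) + p(65) - p(58) - p(54) + p(45) + p(40) - p(29) - p(23) + p(10) + p(3)
= 13848650 + 12132164 - 8118264 - 6185689 + 3087735 + 2012558 - 715220 - 386155 + 89134 + 37338 - 4565 - 1255 + 42 + 3
= 15796476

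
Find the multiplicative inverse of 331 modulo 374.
287

gcd(331, 374) = 1, so the inverse exists.
Extended Euclidean algorithm on (374, 331):
374 = 1 × 331 + 43  ⟹  43 = (1)·374 + (-1)·331
331 = 7 × 43 + 30  ⟹  30 = (-7)·374 + (8)·331
43 = 1 × 30 + 13  ⟹  13 = (8)·374 + (-9)·331
30 = 2 × 13 + 4  ⟹  4 = (-23)·374 + (26)·331
13 = 3 × 4 + 1  ⟹  1 = (77)·374 + (-87)·331
So (-87)·331 ≡ 1 (mod 374), i.e. 331^(-1) ≡ -87 ≡ 287 (mod 374).
Check: 331 × 287 = 94997 ≡ 1 (mod 374)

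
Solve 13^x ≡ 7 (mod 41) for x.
9

Baby-step giant-step with step n = ⌈√41⌉ = 7.
Baby steps 13^j mod 41 (j:value) for j=0..6: 0:1, 1:13, 2:5, 3:24, 4:25, 5:38, 6:2.
Giant-step multiplier: 13^(-7) ≡ 13^(40-7) = 13^33 ≡ 30 (mod 41).
Giant steps γ_i = 7·30^i mod 41: γ_0=7, γ_1=5 (in table at j=2).
x = i·n + j = 1·7 + 2 = 9.
Check: 13^9 ≡ 7 (mod 41).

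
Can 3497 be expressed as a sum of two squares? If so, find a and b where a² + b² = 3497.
4² + 59² (a=4, b=59)

Factorization: 3497 = 13 × 269
By Fermat: n is sum of two squares iff every prime p ≡ 3 (mod 4) appears to even power.
All primes ≡ 3 (mod 4) appear to even power.
Search a = 0, 1, 2, … for 3497 - a² a perfect square: first hit at a = 4: 3497 - 16 = 3481 = 59².
3497 = 4² + 59² = 16 + 3481 ✓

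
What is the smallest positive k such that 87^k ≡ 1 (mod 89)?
22

89 is prime, so ord(87) divides φ(89) = 88.
Divisors of 88: 1, 2, 4, 8, 11, 22, 44, 88.
Repeated squaring: 87^1 ≡ 87, 87^2 ≡ 4, 87^4 ≡ 16, 87^8 ≡ 78, 87^16 ≡ 32, 87^32 ≡ 45, 87^64 ≡ 67 (mod 89).
Test 87^d mod 89 for each divisor d in increasing order:
87^1 ≡ 87
87^2 ≡ 4
87^4 ≡ 16
87^8 ≡ 78
87^11 = 87^8·87^2·87^1 ≡ 88
87^22 = 87^16·87^4·87^2 ≡ 1  ← first divisor giving 1
The order is 22.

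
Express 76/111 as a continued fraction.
[0; 1, 2, 5, 1, 5]

Euclidean algorithm steps:
76 = 0 × 111 + 76
111 = 1 × 76 + 35
76 = 2 × 35 + 6
35 = 5 × 6 + 5
6 = 1 × 5 + 1
5 = 5 × 1 + 0
Continued fraction: [0; 1, 2, 5, 1, 5]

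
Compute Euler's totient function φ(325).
240

325 = 5^2 × 13
φ(n) = n × ∏(1 - 1/p) for each prime p dividing n
φ(325) = 325 × (1 - 1/5) × (1 - 1/13) = 240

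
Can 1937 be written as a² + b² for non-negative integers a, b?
1² + 44² (a=1, b=44)

Factorization: 1937 = 13 × 149
By Fermat: n is sum of two squares iff every prime p ≡ 3 (mod 4) appears to even power.
All primes ≡ 3 (mod 4) appear to even power.
Search a = 0, 1, 2, … for 1937 - a² a perfect square: first hit at a = 1: 1937 - 1 = 1936 = 44².
1937 = 1² + 44² = 1 + 1936 ✓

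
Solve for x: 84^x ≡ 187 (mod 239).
98

Baby-step giant-step with step n = ⌈√239⌉ = 16.
Baby steps 84^j mod 239 (j:value) for j=0..15: 0:1, 1:84, 2:125, 3:223, 4:90, 5:151, 6:17, 7:233, 8:213, 9:206, 10:96, 11:177, 12:50, 13:137, 14:36, 15:156.
Giant-step multiplier: 84^(-16) ≡ 84^(238-16) = 84^222 ≡ 204 (mod 239).
Giant steps γ_i = 187·204^i mod 239: γ_0=187, γ_1=147, γ_2=113, γ_3=108, γ_4=44, γ_5=133, γ_6=125 (in table at j=2).
x = i·n + j = 6·16 + 2 = 98.
Check: 84^98 ≡ 187 (mod 239).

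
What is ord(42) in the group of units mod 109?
108

109 is prime, so ord(42) divides φ(109) = 108.
Divisors of 108: 1, 2, 3, 4, 6, 9, 12, 18, 27, 36, 54, 108.
Repeated squaring: 42^1 ≡ 42, 42^2 ≡ 20, 42^4 ≡ 73, 42^8 ≡ 97, 42^16 ≡ 35, 42^32 ≡ 26, 42^64 ≡ 22 (mod 109).
Test 42^d mod 109 for each divisor d in increasing order:
42^1 ≡ 42
42^2 ≡ 20
42^3 = 42^2·42^1 ≡ 77
42^4 ≡ 73
42^6 = 42^4·42^2 ≡ 43
42^9 = 42^8·42^1 ≡ 41
42^12 = 42^8·42^4 ≡ 105
42^18 = 42^16·42^2 ≡ 46
42^27 = 42^16·42^8·42^2·42^1 ≡ 33
42^36 = 42^32·42^4 ≡ 45
42^54 = 42^32·42^16·42^4·42^2 ≡ 108
42^108 = 42^64·42^32·42^8·42^4 ≡ 1  ← first divisor giving 1
The order is 108.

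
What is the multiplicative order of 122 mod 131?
130

131 is prime, so ord(122) divides φ(131) = 130.
Divisors of 130: 1, 2, 5, 10, 13, 26, 65, 130.
Repeated squaring: 122^1 ≡ 122, 122^2 ≡ 81, 122^4 ≡ 11, 122^8 ≡ 121, 122^16 ≡ 100, 122^32 ≡ 44, 122^64 ≡ 102, 122^128 ≡ 55 (mod 131).
Test 122^d mod 131 for each divisor d in increasing order:
122^1 ≡ 122
122^2 ≡ 81
122^5 = 122^4·122^1 ≡ 32
122^10 = 122^8·122^2 ≡ 107
122^13 = 122^8·122^4·122^1 ≡ 73
122^26 = 122^16·122^8·122^2 ≡ 89
122^65 = 122^64·122^1 ≡ 130
122^130 = 122^128·122^2 ≡ 1  ← first divisor giving 1
The order is 130.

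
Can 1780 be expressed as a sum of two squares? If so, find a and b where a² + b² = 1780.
4² + 42² (a=4, b=42)

Factorization: 1780 = 2^2 × 5 × 89
By Fermat: n is sum of two squares iff every prime p ≡ 3 (mod 4) appears to even power.
All primes ≡ 3 (mod 4) appear to even power.
Search a = 0, 1, 2, … for 1780 - a² a perfect square: first hit at a = 4: 1780 - 16 = 1764 = 42².
1780 = 4² + 42² = 16 + 1764 ✓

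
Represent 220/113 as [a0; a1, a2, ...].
[1; 1, 17, 1, 5]

Euclidean algorithm steps:
220 = 1 × 113 + 107
113 = 1 × 107 + 6
107 = 17 × 6 + 5
6 = 1 × 5 + 1
5 = 5 × 1 + 0
Continued fraction: [1; 1, 17, 1, 5]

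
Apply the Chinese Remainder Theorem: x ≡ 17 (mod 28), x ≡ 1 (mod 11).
45

Using Chinese Remainder Theorem:
M = 28 × 11 = 308
M1 = 11, M2 = 28
y1 = 11^(-1) mod 28 = 23
y2 = 28^(-1) mod 11 = 2
x = (17×11×23 + 1×28×2) mod 308 = 45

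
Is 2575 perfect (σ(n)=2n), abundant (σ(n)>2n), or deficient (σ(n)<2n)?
deficient

Proper divisors of 2575: sum = 1 + 5 + 25 + 103 + 515 = 649
Since 649 < 2575, 2575 is deficient.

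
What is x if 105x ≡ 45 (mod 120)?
x ≡ 5 (mod 8)

gcd(105, 120) = 15, which divides 45, so solutions exist.
Divide through by 15: 7x ≡ 3 (mod 8).
Find 7^(-1) mod 8 by the extended Euclidean algorithm:
8 = 1 × 7 + 1  ⟹  1 = (1)·8 + (-1)·7
So (-1)·7 ≡ 1 (mod 8), i.e. 7^(-1) ≡ -1 ≡ 7 (mod 8).
x ≡ 7 × 3 = 21 ≡ 5 (mod 8).
Check: 105 × 5 = 525 ≡ 45 (mod 120).
x ≡ 5 (mod 8), giving 15 solutions mod 120.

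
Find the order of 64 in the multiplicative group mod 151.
5

151 is prime, so ord(64) divides φ(151) = 150.
Divisors of 150: 1, 2, 3, 5, 6, 10, 15, 25, 30, 50, 75, 150.
Repeated squaring: 64^1 ≡ 64, 64^2 ≡ 19, 64^4 ≡ 59, 64^8 ≡ 8, 64^16 ≡ 64, 64^32 ≡ 19, 64^64 ≡ 59, 64^128 ≡ 8 (mod 151).
Test 64^d mod 151 for each divisor d in increasing order:
64^1 ≡ 64
64^2 ≡ 19
64^3 = 64^2·64^1 ≡ 8
64^5 = 64^4·64^1 ≡ 1  ← first divisor giving 1
The order is 5.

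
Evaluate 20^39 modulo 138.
122

Repeated squaring. Binary of 39 = 100111.
20^1 ≡ 20 (mod 138); 20^2 ≡ 124 (mod 138); 20^4 ≡ 58 (mod 138); 20^8 ≡ 52 (mod 138); 20^16 ≡ 82 (mod 138); 20^32 ≡ 100 (mod 138)
20^39 = 20^1 × 20^2 × 20^4 × 20^32 ≡ 122 (mod 138)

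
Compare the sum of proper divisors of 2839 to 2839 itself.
deficient

Proper divisors of 2839: sum = 1 + 17 + 167 = 185
Since 185 < 2839, 2839 is deficient.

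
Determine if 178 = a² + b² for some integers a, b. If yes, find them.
3² + 13² (a=3, b=13)

Factorization: 178 = 2 × 89
By Fermat: n is sum of two squares iff every prime p ≡ 3 (mod 4) appears to even power.
All primes ≡ 3 (mod 4) appear to even power.
Search a = 0, 1, 2, … for 178 - a² a perfect square: first hit at a = 3: 178 - 9 = 169 = 13².
178 = 3² + 13² = 9 + 169 ✓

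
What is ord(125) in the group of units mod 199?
11

199 is prime, so ord(125) divides φ(199) = 198.
Divisors of 198: 1, 2, 3, 6, 9, 11, 18, 22, 33, 66, 99, 198.
Repeated squaring: 125^1 ≡ 125, 125^2 ≡ 103, 125^4 ≡ 62, 125^8 ≡ 63, 125^16 ≡ 188, 125^32 ≡ 121, 125^64 ≡ 114, 125^128 ≡ 61 (mod 199).
Test 125^d mod 199 for each divisor d in increasing order:
125^1 ≡ 125
125^2 ≡ 103
125^3 = 125^2·125^1 ≡ 139
125^6 = 125^4·125^2 ≡ 18
125^9 = 125^8·125^1 ≡ 114
125^11 = 125^8·125^2·125^1 ≡ 1  ← first divisor giving 1
The order is 11.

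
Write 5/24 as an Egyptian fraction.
1/5 + 1/120

Greedy algorithm:
5/24: ceiling(24/5) = 5, use 1/5
1/120: ceiling(120/1) = 120, use 1/120
Result: 5/24 = 1/5 + 1/120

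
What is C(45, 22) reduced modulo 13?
0

Using Lucas' theorem:
Write n=45 and k=22 in base 13:
n in base 13: [3, 6]
k in base 13: [1, 9]
C(45,22) mod 13 = ∏ C(n_i, k_i) mod 13
Digit binomials (mod 13): C(3,1) = 3; C(6,9) = 0 (k_i > n_i)
Product: 3 × 0 = 0 ≡ 0 (mod 13)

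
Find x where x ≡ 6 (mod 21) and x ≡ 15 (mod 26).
405

Using Chinese Remainder Theorem:
M = 21 × 26 = 546
M1 = 26, M2 = 21
y1 = 26^(-1) mod 21 = 17
y2 = 21^(-1) mod 26 = 5
x = (6×26×17 + 15×21×5) mod 546 = 405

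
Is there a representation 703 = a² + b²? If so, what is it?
Not possible

Factorization: 703 = 19 × 37
By Fermat: n is sum of two squares iff every prime p ≡ 3 (mod 4) appears to even power.
Prime(s) ≡ 3 (mod 4) with odd exponent: [(19, 1)]
Therefore 703 cannot be expressed as a² + b².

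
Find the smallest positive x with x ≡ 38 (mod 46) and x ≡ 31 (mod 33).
130

Using Chinese Remainder Theorem:
M = 46 × 33 = 1518
M1 = 33, M2 = 46
y1 = 33^(-1) mod 46 = 7
y2 = 46^(-1) mod 33 = 28
x = (38×33×7 + 31×46×28) mod 1518 = 130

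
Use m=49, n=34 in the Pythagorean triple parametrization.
(1245, 3332, 3557)

Euclid's formula: a = m² - n², b = 2mn, c = m² + n²
m = 49, n = 34
a = 49² - 34² = 2401 - 1156 = 1245
b = 2 × 49 × 34 = 3332
c = 49² + 34² = 2401 + 1156 = 3557
Verification: 1245² + 3332² = 1550025 + 11102224 = 12652249 = 3557² ✓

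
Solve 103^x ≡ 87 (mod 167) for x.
102

Baby-step giant-step with step n = ⌈√167⌉ = 13.
Baby steps 103^j mod 167 (j:value) for j=0..12: 0:1, 1:103, 2:88, 3:46, 4:62, 5:40, 6:112, 7:13, 8:3, 9:142, 10:97, 11:138, 12:19.
Giant-step multiplier: 103^(-13) ≡ 103^(166-13) = 103^153 ≡ 135 (mod 167).
Giant steps γ_i = 87·135^i mod 167: γ_0=87, γ_1=55, γ_2=77, γ_3=41, γ_4=24, γ_5=67, γ_6=27, γ_7=138 (in table at j=11).
x = i·n + j = 7·13 + 11 = 102.
Check: 103^102 ≡ 87 (mod 167).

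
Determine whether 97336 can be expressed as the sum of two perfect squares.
Not possible

Factorization: 97336 = 2^3 × 23^3
By Fermat: n is sum of two squares iff every prime p ≡ 3 (mod 4) appears to even power.
Prime(s) ≡ 3 (mod 4) with odd exponent: [(23, 3)]
Therefore 97336 cannot be expressed as a² + b².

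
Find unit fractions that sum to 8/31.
1/4 + 1/124

Greedy algorithm:
8/31: ceiling(31/8) = 4, use 1/4
1/124: ceiling(124/1) = 124, use 1/124
Result: 8/31 = 1/4 + 1/124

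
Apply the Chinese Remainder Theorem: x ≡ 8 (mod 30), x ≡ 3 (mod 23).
578

Using Chinese Remainder Theorem:
M = 30 × 23 = 690
M1 = 23, M2 = 30
y1 = 23^(-1) mod 30 = 17
y2 = 30^(-1) mod 23 = 10
x = (8×23×17 + 3×30×10) mod 690 = 578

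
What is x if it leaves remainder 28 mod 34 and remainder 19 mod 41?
470

Using Chinese Remainder Theorem:
M = 34 × 41 = 1394
M1 = 41, M2 = 34
y1 = 41^(-1) mod 34 = 5
y2 = 34^(-1) mod 41 = 35
x = (28×41×5 + 19×34×35) mod 1394 = 470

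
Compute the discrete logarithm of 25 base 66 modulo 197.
38

Baby-step giant-step with step n = ⌈√197⌉ = 15.
Baby steps 66^j mod 197 (j:value) for j=0..14: 0:1, 1:66, 2:22, 3:73, 4:90, 5:30, 6:10, 7:69, 8:23, 9:139, 10:112, 11:103, 12:100, 13:99, 14:33.
Giant-step multiplier: 66^(-15) ≡ 66^(196-15) = 66^181 ≡ 18 (mod 197).
Giant steps γ_i = 25·18^i mod 197: γ_0=25, γ_1=56, γ_2=23 (in table at j=8).
x = i·n + j = 2·15 + 8 = 38.
Check: 66^38 ≡ 25 (mod 197).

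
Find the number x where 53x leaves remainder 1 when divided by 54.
53

gcd(53, 54) = 1, so the inverse exists.
Extended Euclidean algorithm on (54, 53):
54 = 1 × 53 + 1  ⟹  1 = (1)·54 + (-1)·53
So (-1)·53 ≡ 1 (mod 54), i.e. 53^(-1) ≡ -1 ≡ 53 (mod 54).
Check: 53 × 53 = 2809 ≡ 1 (mod 54)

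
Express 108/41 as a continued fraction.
[2; 1, 1, 1, 2, 1, 3]

Euclidean algorithm steps:
108 = 2 × 41 + 26
41 = 1 × 26 + 15
26 = 1 × 15 + 11
15 = 1 × 11 + 4
11 = 2 × 4 + 3
4 = 1 × 3 + 1
3 = 3 × 1 + 0
Continued fraction: [2; 1, 1, 1, 2, 1, 3]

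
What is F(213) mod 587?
61

Matrix identity: Q^n = [[F_(n+1), F_n], [F_n, F_(n-1)]] with Q = [[1,1],[1,0]].
n = 213 = 11010101₂. Square-and-multiply, entries mod 587:
Q^1 = [[1,1],[1,0]]
Q^3 = (Q^1)²·Q = [[3,2],[2,1]]
Q^6 = (Q^3)² = [[13,8],[8,5]]
Q^13 = (Q^6)²·Q = [[377,233],[233,144]]
Q^26 = (Q^13)² = [[360,471],[471,476]]
Q^53 = (Q^26)²·Q = [[294,415],[415,466]]
Q^106 = (Q^53)² = [[381,181],[181,200]]
Q^213 = (Q^106)²·Q = [[149,61],[61,88]]
F_213 mod 587 = Q^213[0][1] = 61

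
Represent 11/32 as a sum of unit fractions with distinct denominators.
1/3 + 1/96

Greedy algorithm:
11/32: ceiling(32/11) = 3, use 1/3
1/96: ceiling(96/1) = 96, use 1/96
Result: 11/32 = 1/3 + 1/96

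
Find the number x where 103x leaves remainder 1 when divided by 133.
31

gcd(103, 133) = 1, so the inverse exists.
Extended Euclidean algorithm on (133, 103):
133 = 1 × 103 + 30  ⟹  30 = (1)·133 + (-1)·103
103 = 3 × 30 + 13  ⟹  13 = (-3)·133 + (4)·103
30 = 2 × 13 + 4  ⟹  4 = (7)·133 + (-9)·103
13 = 3 × 4 + 1  ⟹  1 = (-24)·133 + (31)·103
So (31)·103 ≡ 1 (mod 133), i.e. 103^(-1) ≡ 31 (mod 133).
Check: 103 × 31 = 3193 ≡ 1 (mod 133)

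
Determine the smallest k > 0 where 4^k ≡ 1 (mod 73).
9

73 is prime, so ord(4) divides φ(73) = 72.
Divisors of 72: 1, 2, 3, 4, 6, 8, 9, 12, 18, 24, 36, 72.
Repeated squaring: 4^1 ≡ 4, 4^2 ≡ 16, 4^4 ≡ 37, 4^8 ≡ 55, 4^16 ≡ 32, 4^32 ≡ 2, 4^64 ≡ 4 (mod 73).
Test 4^d mod 73 for each divisor d in increasing order:
4^1 ≡ 4
4^2 ≡ 16
4^3 = 4^2·4^1 ≡ 64
4^4 ≡ 37
4^6 = 4^4·4^2 ≡ 8
4^8 ≡ 55
4^9 = 4^8·4^1 ≡ 1  ← first divisor giving 1
The order is 9.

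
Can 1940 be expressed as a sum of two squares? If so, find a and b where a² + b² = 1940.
2² + 44² (a=2, b=44)

Factorization: 1940 = 2^2 × 5 × 97
By Fermat: n is sum of two squares iff every prime p ≡ 3 (mod 4) appears to even power.
All primes ≡ 3 (mod 4) appear to even power.
Search a = 0, 1, 2, … for 1940 - a² a perfect square: first hit at a = 2: 1940 - 4 = 1936 = 44².
1940 = 2² + 44² = 4 + 1936 ✓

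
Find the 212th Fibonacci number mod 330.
309

Matrix identity: Q^n = [[F_(n+1), F_n], [F_n, F_(n-1)]] with Q = [[1,1],[1,0]].
n = 212 = 11010100₂. Square-and-multiply, entries mod 330:
Q^1 = [[1,1],[1,0]]
Q^3 = (Q^1)²·Q = [[3,2],[2,1]]
Q^6 = (Q^3)² = [[13,8],[8,5]]
Q^13 = (Q^6)²·Q = [[47,233],[233,144]]
Q^26 = (Q^13)² = [[68,283],[283,115]]
Q^53 = (Q^26)²·Q = [[212,233],[233,309]]
Q^106 = (Q^53)² = [[233,283],[283,280]]
Q^212 = (Q^106)² = [[68,309],[309,89]]
F_212 mod 330 = Q^212[0][1] = 309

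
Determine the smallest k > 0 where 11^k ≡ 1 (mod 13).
12

13 is prime, so ord(11) divides φ(13) = 12.
Divisors of 12: 1, 2, 3, 4, 6, 12.
Repeated squaring: 11^1 ≡ 11, 11^2 ≡ 4, 11^4 ≡ 3, 11^8 ≡ 9 (mod 13).
Test 11^d mod 13 for each divisor d in increasing order:
11^1 ≡ 11
11^2 ≡ 4
11^3 = 11^2·11^1 ≡ 5
11^4 ≡ 3
11^6 = 11^4·11^2 ≡ 12
11^12 = 11^8·11^4 ≡ 1  ← first divisor giving 1
The order is 12.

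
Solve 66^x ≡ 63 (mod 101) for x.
9

Baby-step giant-step with step n = ⌈√101⌉ = 11.
Baby steps 66^j mod 101 (j:value) for j=0..10: 0:1, 1:66, 2:13, 3:50, 4:68, 5:44, 6:76, 7:67, 8:79, 9:63, 10:17.
h = 63 is already in the table at j=9, so x = 9.
Check: 66^9 ≡ 63 (mod 101).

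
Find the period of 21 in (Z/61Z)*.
12

61 is prime, so ord(21) divides φ(61) = 60.
Divisors of 60: 1, 2, 3, 4, 5, 6, 10, 12, 15, 20, 30, 60.
Repeated squaring: 21^1 ≡ 21, 21^2 ≡ 14, 21^4 ≡ 13, 21^8 ≡ 47, 21^16 ≡ 13, 21^32 ≡ 47 (mod 61).
Test 21^d mod 61 for each divisor d in increasing order:
21^1 ≡ 21
21^2 ≡ 14
21^3 = 21^2·21^1 ≡ 50
21^4 ≡ 13
21^5 = 21^4·21^1 ≡ 29
21^6 = 21^4·21^2 ≡ 60
21^10 = 21^8·21^2 ≡ 48
21^12 = 21^8·21^4 ≡ 1  ← first divisor giving 1
The order is 12.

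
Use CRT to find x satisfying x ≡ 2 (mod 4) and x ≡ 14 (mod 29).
14

Using Chinese Remainder Theorem:
M = 4 × 29 = 116
M1 = 29, M2 = 4
y1 = 29^(-1) mod 4 = 1
y2 = 4^(-1) mod 29 = 22
x = (2×29×1 + 14×4×22) mod 116 = 14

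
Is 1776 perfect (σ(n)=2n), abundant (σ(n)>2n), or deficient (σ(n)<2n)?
abundant

Proper divisors of 1776: sum = 1 + 2 + 3 + 4 + 6 + 8 + 12 + 16 + ... + 296 + 444 + 592 + 888 (19 divisors) = 2936
Since 2936 > 1776, 1776 is abundant.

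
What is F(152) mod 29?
28

Matrix identity: Q^n = [[F_(n+1), F_n], [F_n, F_(n-1)]] with Q = [[1,1],[1,0]].
n = 152 = 10011000₂. Square-and-multiply, entries mod 29:
Q^1 = [[1,1],[1,0]]
Q^2 = (Q^1)² = [[2,1],[1,1]]
Q^4 = (Q^2)² = [[5,3],[3,2]]
Q^9 = (Q^4)²·Q = [[26,5],[5,21]]
Q^19 = (Q^9)²·Q = [[8,5],[5,3]]
Q^38 = (Q^19)² = [[2,26],[26,5]]
Q^76 = (Q^38)² = [[13,8],[8,5]]
Q^152 = (Q^76)² = [[1,28],[28,2]]
F_152 mod 29 = Q^152[0][1] = 28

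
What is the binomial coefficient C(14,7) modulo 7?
2

Using Lucas' theorem:
Write n=14 and k=7 in base 7:
n in base 7: [2, 0]
k in base 7: [1, 0]
C(14,7) mod 7 = ∏ C(n_i, k_i) mod 7
Digit binomials (mod 7): C(2,1) = 2; C(0,0) = 1
Product: 2 × 1 = 2 ≡ 2 (mod 7)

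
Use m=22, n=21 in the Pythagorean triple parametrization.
(43, 924, 925)

Euclid's formula: a = m² - n², b = 2mn, c = m² + n²
m = 22, n = 21
a = 22² - 21² = 484 - 441 = 43
b = 2 × 22 × 21 = 924
c = 22² + 21² = 484 + 441 = 925
Verification: 43² + 924² = 1849 + 853776 = 855625 = 925² ✓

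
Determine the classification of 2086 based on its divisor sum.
deficient

Proper divisors of 2086: sum = 1 + 2 + 7 + 14 + 149 + 298 + 1043 = 1514
Since 1514 < 2086, 2086 is deficient.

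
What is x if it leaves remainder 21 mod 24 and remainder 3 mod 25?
453

Using Chinese Remainder Theorem:
M = 24 × 25 = 600
M1 = 25, M2 = 24
y1 = 25^(-1) mod 24 = 1
y2 = 24^(-1) mod 25 = 24
x = (21×25×1 + 3×24×24) mod 600 = 453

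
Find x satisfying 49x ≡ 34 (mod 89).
x ≡ 57 (mod 89)

gcd(49, 89) = 1, which divides 34, so solutions exist.
Find 49^(-1) mod 89 by the extended Euclidean algorithm:
89 = 1 × 49 + 40  ⟹  40 = (1)·89 + (-1)·49
49 = 1 × 40 + 9  ⟹  9 = (-1)·89 + (2)·49
40 = 4 × 9 + 4  ⟹  4 = (5)·89 + (-9)·49
9 = 2 × 4 + 1  ⟹  1 = (-11)·89 + (20)·49
So (20)·49 ≡ 1 (mod 89), i.e. 49^(-1) ≡ 20 (mod 89).
x ≡ 20 × 34 = 680 ≡ 57 (mod 89).
Check: 49 × 57 = 2793 ≡ 34 (mod 89).
Unique solution: x ≡ 57 (mod 89)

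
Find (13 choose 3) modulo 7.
6

Using Lucas' theorem:
Write n=13 and k=3 in base 7:
n in base 7: [1, 6]
k in base 7: [0, 3]
C(13,3) mod 7 = ∏ C(n_i, k_i) mod 7
Digit binomials (mod 7): C(1,0) = 1; C(6,3) = 20 ≡ 6
Product: 1 × 6 = 6 ≡ 6 (mod 7)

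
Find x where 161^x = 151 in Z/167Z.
161

Baby-step giant-step with step n = ⌈√167⌉ = 13.
Baby steps 161^j mod 167 (j:value) for j=0..12: 0:1, 1:161, 2:36, 3:118, 4:127, 5:73, 6:63, 7:123, 8:97, 9:86, 10:152, 11:90, 12:128.
Giant-step multiplier: 161^(-13) ≡ 161^(166-13) = 161^153 ≡ 5 (mod 167).
Giant steps γ_i = 151·5^i mod 167: γ_0=151, γ_1=87, γ_2=101, γ_3=4, γ_4=20, γ_5=100, γ_6=166, γ_7=162, γ_8=142, γ_9=42, γ_10=43, γ_11=48, γ_12=73 (in table at j=5).
x = i·n + j = 12·13 + 5 = 161.
Check: 161^161 ≡ 151 (mod 167).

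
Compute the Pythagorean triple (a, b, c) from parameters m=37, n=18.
(1045, 1332, 1693)

Euclid's formula: a = m² - n², b = 2mn, c = m² + n²
m = 37, n = 18
a = 37² - 18² = 1369 - 324 = 1045
b = 2 × 37 × 18 = 1332
c = 37² + 18² = 1369 + 324 = 1693
Verification: 1045² + 1332² = 1092025 + 1774224 = 2866249 = 1693² ✓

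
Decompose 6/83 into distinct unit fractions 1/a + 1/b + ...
1/14 + 1/1162

Greedy algorithm:
6/83: ceiling(83/6) = 14, use 1/14
1/1162: ceiling(1162/1) = 1162, use 1/1162
Result: 6/83 = 1/14 + 1/1162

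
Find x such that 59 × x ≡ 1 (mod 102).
83

gcd(59, 102) = 1, so the inverse exists.
Extended Euclidean algorithm on (102, 59):
102 = 1 × 59 + 43  ⟹  43 = (1)·102 + (-1)·59
59 = 1 × 43 + 16  ⟹  16 = (-1)·102 + (2)·59
43 = 2 × 16 + 11  ⟹  11 = (3)·102 + (-5)·59
16 = 1 × 11 + 5  ⟹  5 = (-4)·102 + (7)·59
11 = 2 × 5 + 1  ⟹  1 = (11)·102 + (-19)·59
So (-19)·59 ≡ 1 (mod 102), i.e. 59^(-1) ≡ -19 ≡ 83 (mod 102).
Check: 59 × 83 = 4897 ≡ 1 (mod 102)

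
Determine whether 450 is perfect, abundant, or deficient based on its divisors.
abundant

Proper divisors of 450: sum = 1 + 2 + 3 + 5 + 6 + 9 + 10 + 15 + ... + 75 + 90 + 150 + 225 (17 divisors) = 759
Since 759 > 450, 450 is abundant.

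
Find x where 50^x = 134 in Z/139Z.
103

Baby-step giant-step with step n = ⌈√139⌉ = 12.
Baby steps 50^j mod 139 (j:value) for j=0..11: 0:1, 1:50, 2:137, 3:39, 4:4, 5:61, 6:131, 7:17, 8:16, 9:105, 10:107, 11:68.
Giant-step multiplier: 50^(-12) ≡ 50^(138-12) = 50^126 ≡ 63 (mod 139).
Giant steps γ_i = 134·63^i mod 139: γ_0=134, γ_1=102, γ_2=32, γ_3=70, γ_4=101, γ_5=108, γ_6=132, γ_7=115, γ_8=17 (in table at j=7).
x = i·n + j = 8·12 + 7 = 103.
Check: 50^103 ≡ 134 (mod 139).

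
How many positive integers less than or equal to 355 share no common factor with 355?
280

355 = 5 × 71
φ(n) = n × ∏(1 - 1/p) for each prime p dividing n
φ(355) = 355 × (1 - 1/5) × (1 - 1/71) = 280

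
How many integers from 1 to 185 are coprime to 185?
144

185 = 5 × 37
φ(n) = n × ∏(1 - 1/p) for each prime p dividing n
φ(185) = 185 × (1 - 1/5) × (1 - 1/37) = 144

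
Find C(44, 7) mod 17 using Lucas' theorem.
1

Using Lucas' theorem:
Write n=44 and k=7 in base 17:
n in base 17: [2, 10]
k in base 17: [0, 7]
C(44,7) mod 17 = ∏ C(n_i, k_i) mod 17
Digit binomials (mod 17): C(2,0) = 1; C(10,7) = 120 ≡ 1
Product: 1 × 1 = 1 ≡ 1 (mod 17)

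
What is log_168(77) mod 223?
197

Baby-step giant-step with step n = ⌈√223⌉ = 15.
Baby steps 168^j mod 223 (j:value) for j=0..14: 0:1, 1:168, 2:126, 3:206, 4:43, 5:88, 6:66, 7:161, 8:65, 9:216, 10:162, 11:10, 12:119, 13:145, 14:53.
Giant-step multiplier: 168^(-15) ≡ 168^(222-15) = 168^207 ≡ 209 (mod 223).
Giant steps γ_i = 77·209^i mod 223: γ_0=77, γ_1=37, γ_2=151, γ_3=116, γ_4=160, γ_5=213, γ_6=140, γ_7=47, γ_8=11, γ_9=69, γ_10=149, γ_11=144, γ_12=214, γ_13=126 (in table at j=2).
x = i·n + j = 13·15 + 2 = 197.
Check: 168^197 ≡ 77 (mod 223).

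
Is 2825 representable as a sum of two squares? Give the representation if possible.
4² + 53² (a=4, b=53)

Factorization: 2825 = 5^2 × 113
By Fermat: n is sum of two squares iff every prime p ≡ 3 (mod 4) appears to even power.
All primes ≡ 3 (mod 4) appear to even power.
Search a = 0, 1, 2, … for 2825 - a² a perfect square: first hit at a = 4: 2825 - 16 = 2809 = 53².
2825 = 4² + 53² = 16 + 2809 ✓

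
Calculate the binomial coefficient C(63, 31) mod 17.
0

Using Lucas' theorem:
Write n=63 and k=31 in base 17:
n in base 17: [3, 12]
k in base 17: [1, 14]
C(63,31) mod 17 = ∏ C(n_i, k_i) mod 17
Digit binomials (mod 17): C(3,1) = 3; C(12,14) = 0 (k_i > n_i)
Product: 3 × 0 = 0 ≡ 0 (mod 17)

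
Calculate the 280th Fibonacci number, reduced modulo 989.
600

Matrix identity: Q^n = [[F_(n+1), F_n], [F_n, F_(n-1)]] with Q = [[1,1],[1,0]].
n = 280 = 100011000₂. Square-and-multiply, entries mod 989:
Q^1 = [[1,1],[1,0]]
Q^2 = (Q^1)² = [[2,1],[1,1]]
Q^4 = (Q^2)² = [[5,3],[3,2]]
Q^8 = (Q^4)² = [[34,21],[21,13]]
Q^17 = (Q^8)²·Q = [[606,608],[608,987]]
Q^35 = (Q^17)²·Q = [[408,95],[95,313]]
Q^70 = (Q^35)² = [[436,254],[254,182]]
Q^140 = (Q^70)² = [[439,710],[710,718]]
Q^280 = (Q^140)² = [[565,600],[600,954]]
F_280 mod 989 = Q^280[0][1] = 600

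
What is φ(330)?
80

330 = 2 × 3 × 5 × 11
φ(n) = n × ∏(1 - 1/p) for each prime p dividing n
φ(330) = 330 × (1 - 1/2) × (1 - 1/3) × (1 - 1/5) × (1 - 1/11) = 80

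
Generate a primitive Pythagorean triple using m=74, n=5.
(5451, 740, 5501)

Euclid's formula: a = m² - n², b = 2mn, c = m² + n²
m = 74, n = 5
a = 74² - 5² = 5476 - 25 = 5451
b = 2 × 74 × 5 = 740
c = 74² + 5² = 5476 + 25 = 5501
Verification: 5451² + 740² = 29713401 + 547600 = 30261001 = 5501² ✓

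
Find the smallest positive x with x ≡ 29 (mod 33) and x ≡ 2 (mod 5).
62

Using Chinese Remainder Theorem:
M = 33 × 5 = 165
M1 = 5, M2 = 33
y1 = 5^(-1) mod 33 = 20
y2 = 33^(-1) mod 5 = 2
x = (29×5×20 + 2×33×2) mod 165 = 62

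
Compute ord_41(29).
40

41 is prime, so ord(29) divides φ(41) = 40.
Divisors of 40: 1, 2, 4, 5, 8, 10, 20, 40.
Repeated squaring: 29^1 ≡ 29, 29^2 ≡ 21, 29^4 ≡ 31, 29^8 ≡ 18, 29^16 ≡ 37, 29^32 ≡ 16 (mod 41).
Test 29^d mod 41 for each divisor d in increasing order:
29^1 ≡ 29
29^2 ≡ 21
29^4 ≡ 31
29^5 = 29^4·29^1 ≡ 38
29^8 ≡ 18
29^10 = 29^8·29^2 ≡ 9
29^20 = 29^16·29^4 ≡ 40
29^40 = 29^32·29^8 ≡ 1  ← first divisor giving 1
The order is 40.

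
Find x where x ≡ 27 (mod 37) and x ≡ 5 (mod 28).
397

Using Chinese Remainder Theorem:
M = 37 × 28 = 1036
M1 = 28, M2 = 37
y1 = 28^(-1) mod 37 = 4
y2 = 37^(-1) mod 28 = 25
x = (27×28×4 + 5×37×25) mod 1036 = 397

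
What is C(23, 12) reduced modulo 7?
0

Using Lucas' theorem:
Write n=23 and k=12 in base 7:
n in base 7: [3, 2]
k in base 7: [1, 5]
C(23,12) mod 7 = ∏ C(n_i, k_i) mod 7
Digit binomials (mod 7): C(3,1) = 3; C(2,5) = 0 (k_i > n_i)
Product: 3 × 0 = 0 ≡ 0 (mod 7)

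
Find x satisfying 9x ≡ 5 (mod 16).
x ≡ 13 (mod 16)

gcd(9, 16) = 1, which divides 5, so solutions exist.
Find 9^(-1) mod 16 by the extended Euclidean algorithm:
16 = 1 × 9 + 7  ⟹  7 = (1)·16 + (-1)·9
9 = 1 × 7 + 2  ⟹  2 = (-1)·16 + (2)·9
7 = 3 × 2 + 1  ⟹  1 = (4)·16 + (-7)·9
So (-7)·9 ≡ 1 (mod 16), i.e. 9^(-1) ≡ -7 ≡ 9 (mod 16).
x ≡ 9 × 5 = 45 ≡ 13 (mod 16).
Check: 9 × 13 = 117 ≡ 5 (mod 16).
Unique solution: x ≡ 13 (mod 16)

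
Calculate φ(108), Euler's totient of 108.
36

108 = 2^2 × 3^3
φ(n) = n × ∏(1 - 1/p) for each prime p dividing n
φ(108) = 108 × (1 - 1/2) × (1 - 1/3) = 36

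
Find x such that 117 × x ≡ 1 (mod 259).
31

gcd(117, 259) = 1, so the inverse exists.
Extended Euclidean algorithm on (259, 117):
259 = 2 × 117 + 25  ⟹  25 = (1)·259 + (-2)·117
117 = 4 × 25 + 17  ⟹  17 = (-4)·259 + (9)·117
25 = 1 × 17 + 8  ⟹  8 = (5)·259 + (-11)·117
17 = 2 × 8 + 1  ⟹  1 = (-14)·259 + (31)·117
So (31)·117 ≡ 1 (mod 259), i.e. 117^(-1) ≡ 31 (mod 259).
Check: 117 × 31 = 3627 ≡ 1 (mod 259)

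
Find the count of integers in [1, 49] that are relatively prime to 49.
42

49 = 7^2
φ(n) = n × ∏(1 - 1/p) for each prime p dividing n
φ(49) = 49 × (1 - 1/7) = 42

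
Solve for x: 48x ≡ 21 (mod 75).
x ≡ 2 (mod 25)

gcd(48, 75) = 3, which divides 21, so solutions exist.
Divide through by 3: 16x ≡ 7 (mod 25).
Find 16^(-1) mod 25 by the extended Euclidean algorithm:
25 = 1 × 16 + 9  ⟹  9 = (1)·25 + (-1)·16
16 = 1 × 9 + 7  ⟹  7 = (-1)·25 + (2)·16
9 = 1 × 7 + 2  ⟹  2 = (2)·25 + (-3)·16
7 = 3 × 2 + 1  ⟹  1 = (-7)·25 + (11)·16
So (11)·16 ≡ 1 (mod 25), i.e. 16^(-1) ≡ 11 (mod 25).
x ≡ 11 × 7 = 77 ≡ 2 (mod 25).
Check: 48 × 2 = 96 ≡ 21 (mod 75).
x ≡ 2 (mod 25), giving 3 solutions mod 75.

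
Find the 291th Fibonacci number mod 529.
186

Matrix identity: Q^n = [[F_(n+1), F_n], [F_n, F_(n-1)]] with Q = [[1,1],[1,0]].
n = 291 = 100100011₂. Square-and-multiply, entries mod 529:
Q^1 = [[1,1],[1,0]]
Q^2 = (Q^1)² = [[2,1],[1,1]]
Q^4 = (Q^2)² = [[5,3],[3,2]]
Q^9 = (Q^4)²·Q = [[55,34],[34,21]]
Q^18 = (Q^9)² = [[478,468],[468,10]]
Q^36 = (Q^18)² = [[503,385],[385,118]]
Q^72 = (Q^36)² = [[252,506],[506,275]]
Q^145 = (Q^72)²·Q = [[70,24],[24,46]]
Q^291 = (Q^145)²·Q = [[325,186],[186,139]]
F_291 mod 529 = Q^291[0][1] = 186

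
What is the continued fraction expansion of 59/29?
[2; 29]

Euclidean algorithm steps:
59 = 2 × 29 + 1
29 = 29 × 1 + 0
Continued fraction: [2; 29]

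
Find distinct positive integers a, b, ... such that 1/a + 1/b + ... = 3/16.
1/6 + 1/48

Greedy algorithm:
3/16: ceiling(16/3) = 6, use 1/6
1/48: ceiling(48/1) = 48, use 1/48
Result: 3/16 = 1/6 + 1/48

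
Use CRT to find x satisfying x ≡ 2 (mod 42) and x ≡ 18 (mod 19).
170

Using Chinese Remainder Theorem:
M = 42 × 19 = 798
M1 = 19, M2 = 42
y1 = 19^(-1) mod 42 = 31
y2 = 42^(-1) mod 19 = 5
x = (2×19×31 + 18×42×5) mod 798 = 170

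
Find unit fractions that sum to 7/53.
1/8 + 1/142 + 1/30104

Greedy algorithm:
7/53: ceiling(53/7) = 8, use 1/8
3/424: ceiling(424/3) = 142, use 1/142
1/30104: ceiling(30104/1) = 30104, use 1/30104
Result: 7/53 = 1/8 + 1/142 + 1/30104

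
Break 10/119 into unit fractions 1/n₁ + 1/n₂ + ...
1/12 + 1/1428

Greedy algorithm:
10/119: ceiling(119/10) = 12, use 1/12
1/1428: ceiling(1428/1) = 1428, use 1/1428
Result: 10/119 = 1/12 + 1/1428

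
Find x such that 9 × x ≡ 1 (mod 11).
5

gcd(9, 11) = 1, so the inverse exists.
Extended Euclidean algorithm on (11, 9):
11 = 1 × 9 + 2  ⟹  2 = (1)·11 + (-1)·9
9 = 4 × 2 + 1  ⟹  1 = (-4)·11 + (5)·9
So (5)·9 ≡ 1 (mod 11), i.e. 9^(-1) ≡ 5 (mod 11).
Check: 9 × 5 = 45 ≡ 1 (mod 11)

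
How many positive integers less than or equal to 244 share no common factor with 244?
120

244 = 2^2 × 61
φ(n) = n × ∏(1 - 1/p) for each prime p dividing n
φ(244) = 244 × (1 - 1/2) × (1 - 1/61) = 120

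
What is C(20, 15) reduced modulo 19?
0

Using Lucas' theorem:
Write n=20 and k=15 in base 19:
n in base 19: [1, 1]
k in base 19: [0, 15]
C(20,15) mod 19 = ∏ C(n_i, k_i) mod 19
Digit binomials (mod 19): C(1,0) = 1; C(1,15) = 0 (k_i > n_i)
Product: 1 × 0 = 0 ≡ 0 (mod 19)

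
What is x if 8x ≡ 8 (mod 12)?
x ≡ 1 (mod 3)

gcd(8, 12) = 4, which divides 8, so solutions exist.
Divide through by 4: 2x ≡ 2 (mod 3).
Find 2^(-1) mod 3 by the extended Euclidean algorithm:
3 = 1 × 2 + 1  ⟹  1 = (1)·3 + (-1)·2
So (-1)·2 ≡ 1 (mod 3), i.e. 2^(-1) ≡ -1 ≡ 2 (mod 3).
x ≡ 2 × 2 = 4 ≡ 1 (mod 3).
Check: 8 × 1 = 8 ≡ 8 (mod 12).
x ≡ 1 (mod 3), giving 4 solutions mod 12.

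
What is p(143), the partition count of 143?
20390982757

p(n) counts ways to write n as a sum of positive integers (order ignored).
Euler's pentagonal recurrence: p(k) = p(k-1) + p(k-2) - p(k-5) - p(k-7) + p(k-12) + p(k-15) - ... (offsets j(3j∓1)/2, signs ++--, p(0)=1, p(<0)=0).
DP table for k = 0..142: p(0)=1, p(1)=1, p(2)=2, p(3)=3, p(4)=5, p(5)=7, p(6)=11, p(7)=15, p(8)=22, p(9)=30, p(10)=42, p(11)=56, p(12)=77, p(13)=101, p(14)=135, p(15)=176, p(16)=231, p(17)=297, p(18)=385, p(19)=490, p(20)=627, p(21)=792, p(22)=1002, p(23)=1255, p(24)=1575, p(25)=1958, p(26)=2436, p(27)=3010, p(28)=3718, p(29)=4565, p(30)=5604, p(31)=6842, p(32)=8349, p(33)=10143, p(34)=12310, p(35)=14883, p(36)=17977, p(37)=21637, p(38)=26015, p(39)=31185, p(40)=37338, p(41)=44583, p(42)=53174, p(43)=63261, p(44)=75175, p(45)=89134, p(46)=105558, p(47)=124754, p(48)=147273, p(49)=173525, p(50)=204226, p(51)=239943, p(52)=281589, p(53)=329931, p(54)=386155, p(55)=451276, p(56)=526823, p(57)=614154, p(58)=715220, p(59)=831820, p(60)=966467, p(61)=1121505, p(62)=1300156, p(63)=1505499, p(64)=1741630, p(65)=2012558, p(66)=2323520, p(67)=2679689, p(68)=3087735, p(69)=3554345, p(70)=4087968, p(71)=4697205, p(72)=5392783, p(73)=6185689, p(74)=7089500, p(75)=8118264, p(76)=9289091, p(77)=10619863, p(78)=12132164, p(79)=13848650, p(80)=15796476, p(81)=18004327, p(82)=20506255, p(83)=23338469, p(84)=26543660, p(85)=30167357, p(86)=34262962, p(87)=38887673, p(88)=44108109, p(89)=49995925, p(90)=56634173, p(91)=64112359, p(92)=72533807, p(93)=82010177, p(94)=92669720, p(95)=104651419, p(96)=118114304, p(97)=133230930, p(98)=150198136, p(99)=169229875, p(100)=190569292, p(101)=214481126, p(102)=241265379, p(103)=271248950, p(104)=304801365, p(105)=342325709, p(106)=384276336, p(107)=431149389, p(108)=483502844, p(109)=541946240, p(110)=607163746, p(111)=679903203, p(112)=761002156, p(113)=851376628, p(114)=952050665, p(115)=1064144451, p(116)=1188908248, p(117)=1327710076, p(118)=1482074143, p(119)=1653668665, p(120)=1844349560, p(121)=2056148051, p(122)=2291320912, p(123)=2552338241, p(124)=2841940500, p(125)=3163127352, p(126)=3519222692, p(127)=3913864295, p(128)=4351078600, p(129)=4835271870, p(130)=5371315400, p(131)=5964539504, p(132)=6620830889, p(133)=7346629512, p(134)=8149040695, p(135)=9035836076, p(136)=10015581680, p(137)=11097645016, p(138)=12292341831, p(139)=13610949895, p(140)=15065878135, p(141)=16670689208, p(142)=18440293320.
Final step: p(143) = p(142) + p(141) - p(138) - p(136) + p(131) + p(128) - p(121) - p(117) + p(108) + p(103) - p(92) - p(86) + p(73) + p(66) - p(51) - p(43) + p(26) + p(17)
= 18440293320 + 16670689208 - 12292341831 - 10015581680 + 5964539504 + 4351078600 - 2056148051 - 1327710076 + 483502844 + 271248950 - 72533807 - 34262962 + 6185689 + 2323520 - 239943 - 63261 + 2436 + 297
= 20390982757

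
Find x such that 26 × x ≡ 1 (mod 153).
53

gcd(26, 153) = 1, so the inverse exists.
Extended Euclidean algorithm on (153, 26):
153 = 5 × 26 + 23  ⟹  23 = (1)·153 + (-5)·26
26 = 1 × 23 + 3  ⟹  3 = (-1)·153 + (6)·26
23 = 7 × 3 + 2  ⟹  2 = (8)·153 + (-47)·26
3 = 1 × 2 + 1  ⟹  1 = (-9)·153 + (53)·26
So (53)·26 ≡ 1 (mod 153), i.e. 26^(-1) ≡ 53 (mod 153).
Check: 26 × 53 = 1378 ≡ 1 (mod 153)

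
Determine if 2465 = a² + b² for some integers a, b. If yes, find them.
8² + 49² (a=8, b=49)

Factorization: 2465 = 5 × 17 × 29
By Fermat: n is sum of two squares iff every prime p ≡ 3 (mod 4) appears to even power.
All primes ≡ 3 (mod 4) appear to even power.
Search a = 0, 1, 2, … for 2465 - a² a perfect square: first hit at a = 8: 2465 - 64 = 2401 = 49².
2465 = 8² + 49² = 64 + 2401 ✓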